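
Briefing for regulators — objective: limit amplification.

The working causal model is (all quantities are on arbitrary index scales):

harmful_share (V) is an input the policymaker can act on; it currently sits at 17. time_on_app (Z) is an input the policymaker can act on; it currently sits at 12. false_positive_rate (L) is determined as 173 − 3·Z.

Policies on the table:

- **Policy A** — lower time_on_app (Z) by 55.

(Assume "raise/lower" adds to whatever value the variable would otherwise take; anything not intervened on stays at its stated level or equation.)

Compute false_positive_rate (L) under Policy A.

302

Policy A (Z − 55):
  Z = 12 − 55 = -43
  L = 173 − 3·(-43) = 302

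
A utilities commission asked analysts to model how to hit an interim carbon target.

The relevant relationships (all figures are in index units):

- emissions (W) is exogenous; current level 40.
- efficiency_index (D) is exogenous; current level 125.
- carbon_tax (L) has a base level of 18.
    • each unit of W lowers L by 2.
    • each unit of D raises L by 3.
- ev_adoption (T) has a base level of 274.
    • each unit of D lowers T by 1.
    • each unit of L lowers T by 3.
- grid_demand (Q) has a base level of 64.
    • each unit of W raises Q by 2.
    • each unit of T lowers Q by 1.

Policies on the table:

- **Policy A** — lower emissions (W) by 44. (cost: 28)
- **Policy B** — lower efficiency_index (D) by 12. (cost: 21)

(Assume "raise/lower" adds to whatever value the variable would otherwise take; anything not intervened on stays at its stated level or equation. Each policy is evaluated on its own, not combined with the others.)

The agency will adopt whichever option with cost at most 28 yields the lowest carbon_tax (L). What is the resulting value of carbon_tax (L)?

277

Policy A (W − 44):
  W = 40 − 44 = -4
  D = 125
  L = 18 − 2·(-4) + 3·125 = 401
Policy B (D − 12):
  W = 40
  D = 125 − 12 = 113
  L = 18 − 2·40 + 3·113 = 277
Comparing — Policy A: L=401, Policy B: L=277. Lowest is 277 (Policy B).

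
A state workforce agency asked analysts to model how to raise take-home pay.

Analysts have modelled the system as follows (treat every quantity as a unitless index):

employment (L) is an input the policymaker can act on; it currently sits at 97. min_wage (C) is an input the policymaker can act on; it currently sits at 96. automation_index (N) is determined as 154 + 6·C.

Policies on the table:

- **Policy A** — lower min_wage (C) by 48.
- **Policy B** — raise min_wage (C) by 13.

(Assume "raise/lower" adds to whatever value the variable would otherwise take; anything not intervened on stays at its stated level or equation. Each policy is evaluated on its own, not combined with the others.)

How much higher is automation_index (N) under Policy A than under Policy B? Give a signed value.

-366

Policy A (C − 48):
  C = 96 − 48 = 48
  N = 154 + 6·48 = 442
Policy B (C + 13):
  C = 96 + 13 = 109
  N = 154 + 6·109 = 808
N: 442 − 808 = -366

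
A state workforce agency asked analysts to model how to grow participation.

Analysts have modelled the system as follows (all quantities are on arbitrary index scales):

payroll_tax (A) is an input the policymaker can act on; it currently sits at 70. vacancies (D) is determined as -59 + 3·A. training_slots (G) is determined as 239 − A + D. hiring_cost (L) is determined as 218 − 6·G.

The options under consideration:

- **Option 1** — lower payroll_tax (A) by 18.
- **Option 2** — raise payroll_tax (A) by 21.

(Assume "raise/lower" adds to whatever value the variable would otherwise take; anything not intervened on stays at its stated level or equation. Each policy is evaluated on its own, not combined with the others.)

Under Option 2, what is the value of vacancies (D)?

214

Option 2 (A + 21):
  A = 70 + 21 = 91
  D = -59 + 3·91 = 214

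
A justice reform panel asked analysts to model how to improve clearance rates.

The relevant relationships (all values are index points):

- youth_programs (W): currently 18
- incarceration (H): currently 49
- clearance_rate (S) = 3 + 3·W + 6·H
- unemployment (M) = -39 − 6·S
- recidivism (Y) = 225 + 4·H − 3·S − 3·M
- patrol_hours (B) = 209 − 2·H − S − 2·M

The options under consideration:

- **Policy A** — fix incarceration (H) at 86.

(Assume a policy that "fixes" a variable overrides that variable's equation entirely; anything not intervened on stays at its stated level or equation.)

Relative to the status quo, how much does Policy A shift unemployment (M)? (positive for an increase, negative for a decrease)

Baseline:
  W = 18
  H = 49
  S = 3 + 3·18 + 6·49 = 351
  M = -39 − 6·351 = -2145
Policy A (H := 86):
  W = 18
  H = 86
  S = 3 + 3·18 + 6·86 = 573
  M = -39 − 6·573 = -3477
Change in M: -3477 − (-2145) = -1332

-1332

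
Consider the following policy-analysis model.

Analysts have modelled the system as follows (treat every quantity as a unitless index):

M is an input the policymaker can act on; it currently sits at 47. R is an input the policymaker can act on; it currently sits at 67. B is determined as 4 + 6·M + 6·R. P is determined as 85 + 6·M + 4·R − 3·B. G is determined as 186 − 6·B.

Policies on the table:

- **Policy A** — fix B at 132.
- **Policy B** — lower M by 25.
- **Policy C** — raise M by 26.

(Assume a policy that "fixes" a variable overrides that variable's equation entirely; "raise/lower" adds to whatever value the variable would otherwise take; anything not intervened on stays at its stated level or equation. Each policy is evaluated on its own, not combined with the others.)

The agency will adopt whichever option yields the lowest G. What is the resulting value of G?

Policy A (B := 132):
  M = 47
  R = 67
  B = 132
  G = 186 − 6·132 = -606
Policy B (M − 25):
  M = 47 − 25 = 22
  R = 67
  B = 4 + 6·22 + 6·67 = 538
  G = 186 − 6·538 = -3042
Policy C (M + 26):
  M = 47 + 26 = 73
  R = 67
  B = 4 + 6·73 + 6·67 = 844
  G = 186 − 6·844 = -4878
Comparing — Policy A: G=-606, Policy B: G=-3042, Policy C: G=-4878. Lowest is -4878 (Policy C).

-4878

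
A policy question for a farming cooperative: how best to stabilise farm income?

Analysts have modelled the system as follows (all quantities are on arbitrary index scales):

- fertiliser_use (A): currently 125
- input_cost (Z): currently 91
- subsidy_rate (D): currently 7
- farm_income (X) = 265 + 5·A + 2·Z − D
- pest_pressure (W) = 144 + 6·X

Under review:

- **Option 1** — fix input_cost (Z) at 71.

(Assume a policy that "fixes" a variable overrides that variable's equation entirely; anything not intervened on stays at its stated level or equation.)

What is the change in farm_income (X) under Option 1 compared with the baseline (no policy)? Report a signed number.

-40

Baseline:
  A = 125
  Z = 91
  D = 7
  X = 265 + 5·125 + 2·91 − 7 = 1065
Option 1 (Z := 71):
  A = 125
  Z = 71
  D = 7
  X = 265 + 5·125 + 2·71 − 7 = 1025
Change in X: 1025 − 1065 = -40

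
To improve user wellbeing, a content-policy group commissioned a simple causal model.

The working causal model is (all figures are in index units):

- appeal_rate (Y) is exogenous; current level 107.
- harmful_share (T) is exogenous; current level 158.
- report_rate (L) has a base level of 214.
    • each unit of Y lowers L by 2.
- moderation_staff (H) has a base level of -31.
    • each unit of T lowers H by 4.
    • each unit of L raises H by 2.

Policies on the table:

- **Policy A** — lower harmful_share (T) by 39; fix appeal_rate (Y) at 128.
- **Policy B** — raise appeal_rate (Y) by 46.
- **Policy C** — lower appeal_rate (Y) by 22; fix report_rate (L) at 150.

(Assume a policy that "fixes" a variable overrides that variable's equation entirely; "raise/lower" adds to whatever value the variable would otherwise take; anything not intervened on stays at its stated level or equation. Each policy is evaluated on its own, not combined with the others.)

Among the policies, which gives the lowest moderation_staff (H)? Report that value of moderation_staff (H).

-847

Policy A (T − 39, Y := 128):
  Y = 128
  T = 158 − 39 = 119
  L = 214 − 2·128 = -42
  H = -31 − 4·119 + 2·(-42) = -591
Policy B (Y + 46):
  Y = 107 + 46 = 153
  T = 158
  L = 214 − 2·153 = -92
  H = -31 − 4·158 + 2·(-92) = -847
Policy C (Y − 22, L := 150):
  Y = 107 − 22 = 85
  T = 158
  L = 150
  H = -31 − 4·158 + 2·150 = -363
Comparing — Policy A: H=-591, Policy B: H=-847, Policy C: H=-363. Lowest is -847 (Policy B).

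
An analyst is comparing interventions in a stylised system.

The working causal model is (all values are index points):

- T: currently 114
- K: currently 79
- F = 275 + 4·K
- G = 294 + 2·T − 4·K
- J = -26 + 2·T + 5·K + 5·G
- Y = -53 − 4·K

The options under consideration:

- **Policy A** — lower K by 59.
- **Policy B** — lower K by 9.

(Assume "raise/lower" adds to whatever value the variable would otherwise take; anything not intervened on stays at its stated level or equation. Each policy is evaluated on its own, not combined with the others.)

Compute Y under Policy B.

Policy B (K − 9):
  K = 79 − 9 = 70
  Y = -53 − 4·70 = -333

-333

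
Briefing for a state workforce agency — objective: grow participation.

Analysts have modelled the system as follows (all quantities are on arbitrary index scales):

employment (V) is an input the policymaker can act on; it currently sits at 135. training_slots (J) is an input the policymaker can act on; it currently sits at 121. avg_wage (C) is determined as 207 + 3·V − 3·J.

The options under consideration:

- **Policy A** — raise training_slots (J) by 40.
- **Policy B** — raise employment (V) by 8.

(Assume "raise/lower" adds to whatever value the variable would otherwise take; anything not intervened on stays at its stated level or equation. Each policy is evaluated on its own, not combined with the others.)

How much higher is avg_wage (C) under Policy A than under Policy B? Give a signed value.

Policy A (J + 40):
  V = 135
  J = 121 + 40 = 161
  C = 207 + 3·135 − 3·161 = 129
Policy B (V + 8):
  V = 135 + 8 = 143
  J = 121
  C = 207 + 3·143 − 3·121 = 273
C: 129 − 273 = -144

-144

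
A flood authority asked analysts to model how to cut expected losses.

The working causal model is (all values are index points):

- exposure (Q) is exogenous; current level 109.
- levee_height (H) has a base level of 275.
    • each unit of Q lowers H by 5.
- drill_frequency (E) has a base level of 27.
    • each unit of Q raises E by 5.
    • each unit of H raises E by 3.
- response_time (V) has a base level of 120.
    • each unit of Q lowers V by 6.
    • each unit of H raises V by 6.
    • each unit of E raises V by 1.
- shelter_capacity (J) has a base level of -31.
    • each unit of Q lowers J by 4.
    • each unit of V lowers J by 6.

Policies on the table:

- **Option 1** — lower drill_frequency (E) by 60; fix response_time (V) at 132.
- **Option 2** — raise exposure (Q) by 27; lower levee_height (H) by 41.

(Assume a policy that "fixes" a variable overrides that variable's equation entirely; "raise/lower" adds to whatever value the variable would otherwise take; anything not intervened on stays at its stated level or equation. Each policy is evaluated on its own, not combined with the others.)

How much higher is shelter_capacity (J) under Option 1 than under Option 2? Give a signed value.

-24702

Option 1 (E − 60, V := 132):
  Q = 109
  H = 275 − 5·109 = -270
  E = 27 + 5·109 + 3·(-270) (−60 from intervention) = -298
  V = 132
  J = -31 − 4·109 − 6·132 = -1259
Option 2 (Q + 27, H − 41):
  Q = 109 + 27 = 136
  H = 275 − 5·136 (−41 from intervention) = -446
  E = 27 + 5·136 + 3·(-446) = -631
  V = 120 − 6·136 + 6·(-446) + (-631) = -4003
  J = -31 − 4·136 − 6·(-4003) = 23443
J: -1259 − 23443 = -24702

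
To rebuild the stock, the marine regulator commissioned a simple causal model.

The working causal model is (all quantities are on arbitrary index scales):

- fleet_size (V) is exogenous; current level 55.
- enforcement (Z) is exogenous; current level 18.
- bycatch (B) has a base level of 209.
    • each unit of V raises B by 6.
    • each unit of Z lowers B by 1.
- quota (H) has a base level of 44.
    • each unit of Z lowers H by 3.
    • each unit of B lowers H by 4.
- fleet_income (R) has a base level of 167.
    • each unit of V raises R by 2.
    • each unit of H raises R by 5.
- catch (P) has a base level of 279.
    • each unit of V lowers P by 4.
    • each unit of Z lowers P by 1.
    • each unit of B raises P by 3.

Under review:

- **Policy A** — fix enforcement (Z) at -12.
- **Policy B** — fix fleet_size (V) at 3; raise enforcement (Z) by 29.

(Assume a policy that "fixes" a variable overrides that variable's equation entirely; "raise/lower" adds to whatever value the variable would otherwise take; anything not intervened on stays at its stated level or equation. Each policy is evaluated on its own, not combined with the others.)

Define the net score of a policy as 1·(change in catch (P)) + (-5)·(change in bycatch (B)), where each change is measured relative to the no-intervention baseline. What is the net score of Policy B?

861

Baseline:
  V = 55
  Z = 18
  B = 209 + 6·55 − 18 = 521
  P = 279 − 4·55 − 18 + 3·521 = 1604
Policy B (V := 3, Z + 29):
  V = 3
  Z = 18 + 29 = 47
  B = 209 + 6·3 − 47 = 180
  P = 279 − 4·3 − 47 + 3·180 = 760
ΔP = 760 − 1604 = -844; ΔB = 180 − 521 = -341
Score = 1·(-844) + (-5)·(-341) = 861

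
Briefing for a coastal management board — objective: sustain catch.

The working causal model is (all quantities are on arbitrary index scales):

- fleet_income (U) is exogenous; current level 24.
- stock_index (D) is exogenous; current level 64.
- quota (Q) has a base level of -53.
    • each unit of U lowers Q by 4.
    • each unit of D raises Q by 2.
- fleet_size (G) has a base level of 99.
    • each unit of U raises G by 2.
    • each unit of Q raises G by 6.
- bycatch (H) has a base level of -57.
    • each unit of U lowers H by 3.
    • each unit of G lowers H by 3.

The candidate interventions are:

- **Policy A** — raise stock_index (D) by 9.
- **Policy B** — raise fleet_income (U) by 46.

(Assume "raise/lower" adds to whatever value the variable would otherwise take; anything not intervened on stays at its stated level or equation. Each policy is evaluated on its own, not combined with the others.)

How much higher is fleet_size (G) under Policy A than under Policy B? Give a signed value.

Policy A (D + 9):
  U = 24
  D = 64 + 9 = 73
  Q = -53 − 4·24 + 2·73 = -3
  G = 99 + 2·24 + 6·(-3) = 129
Policy B (U + 46):
  U = 24 + 46 = 70
  D = 64
  Q = -53 − 4·70 + 2·64 = -205
  G = 99 + 2·70 + 6·(-205) = -991
G: 129 − (-991) = 1120

1120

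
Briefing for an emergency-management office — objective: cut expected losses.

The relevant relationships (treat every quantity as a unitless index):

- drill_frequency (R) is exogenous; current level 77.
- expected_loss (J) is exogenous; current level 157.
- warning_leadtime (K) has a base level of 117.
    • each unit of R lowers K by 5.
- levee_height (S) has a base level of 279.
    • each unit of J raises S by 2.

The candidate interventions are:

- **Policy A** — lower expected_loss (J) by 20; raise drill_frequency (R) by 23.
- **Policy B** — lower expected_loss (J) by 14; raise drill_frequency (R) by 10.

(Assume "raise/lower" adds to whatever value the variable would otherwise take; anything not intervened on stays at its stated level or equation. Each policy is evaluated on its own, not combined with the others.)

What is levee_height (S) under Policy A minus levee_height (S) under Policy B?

Policy A (J − 20, R + 23):
  J = 157 − 20 = 137
  S = 279 + 2·137 = 553
Policy B (J − 14, R + 10):
  J = 157 − 14 = 143
  S = 279 + 2·143 = 565
S: 553 − 565 = -12

-12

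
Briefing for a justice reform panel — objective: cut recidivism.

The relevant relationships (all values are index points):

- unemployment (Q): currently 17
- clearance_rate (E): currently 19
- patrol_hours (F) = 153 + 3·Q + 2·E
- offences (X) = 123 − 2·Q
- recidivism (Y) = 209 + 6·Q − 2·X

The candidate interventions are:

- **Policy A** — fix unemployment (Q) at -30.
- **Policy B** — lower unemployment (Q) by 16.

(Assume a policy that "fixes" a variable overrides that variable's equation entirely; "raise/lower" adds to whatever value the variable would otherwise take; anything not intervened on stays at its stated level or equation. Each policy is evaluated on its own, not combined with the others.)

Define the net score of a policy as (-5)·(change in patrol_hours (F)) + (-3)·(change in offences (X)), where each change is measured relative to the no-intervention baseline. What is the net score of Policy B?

144

Baseline:
  Q = 17
  E = 19
  F = 153 + 3·17 + 2·19 = 242
  X = 123 − 2·17 = 89
Policy B (Q − 16):
  Q = 17 − 16 = 1
  E = 19
  F = 153 + 3·1 + 2·19 = 194
  X = 123 − 2·1 = 121
ΔF = 194 − 242 = -48; ΔX = 121 − 89 = 32
Score = (-5)·(-48) + (-3)·32 = 144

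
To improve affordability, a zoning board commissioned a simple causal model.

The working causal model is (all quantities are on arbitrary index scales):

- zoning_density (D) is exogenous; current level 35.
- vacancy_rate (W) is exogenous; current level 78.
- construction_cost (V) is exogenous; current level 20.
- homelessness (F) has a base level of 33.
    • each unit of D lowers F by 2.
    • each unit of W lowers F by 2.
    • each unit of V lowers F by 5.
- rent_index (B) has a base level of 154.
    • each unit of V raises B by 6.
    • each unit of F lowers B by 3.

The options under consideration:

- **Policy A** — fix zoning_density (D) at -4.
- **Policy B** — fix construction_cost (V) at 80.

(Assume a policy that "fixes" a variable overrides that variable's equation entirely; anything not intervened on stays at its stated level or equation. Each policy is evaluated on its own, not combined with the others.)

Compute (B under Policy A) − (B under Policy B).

-1494

Policy A (D := -4):
  D = -4
  W = 78
  V = 20
  F = 33 − 2·(-4) − 2·78 − 5·20 = -215
  B = 154 + 6·20 − 3·(-215) = 919
Policy B (V := 80):
  D = 35
  W = 78
  V = 80
  F = 33 − 2·35 − 2·78 − 5·80 = -593
  B = 154 + 6·80 − 3·(-593) = 2413
B: 919 − 2413 = -1494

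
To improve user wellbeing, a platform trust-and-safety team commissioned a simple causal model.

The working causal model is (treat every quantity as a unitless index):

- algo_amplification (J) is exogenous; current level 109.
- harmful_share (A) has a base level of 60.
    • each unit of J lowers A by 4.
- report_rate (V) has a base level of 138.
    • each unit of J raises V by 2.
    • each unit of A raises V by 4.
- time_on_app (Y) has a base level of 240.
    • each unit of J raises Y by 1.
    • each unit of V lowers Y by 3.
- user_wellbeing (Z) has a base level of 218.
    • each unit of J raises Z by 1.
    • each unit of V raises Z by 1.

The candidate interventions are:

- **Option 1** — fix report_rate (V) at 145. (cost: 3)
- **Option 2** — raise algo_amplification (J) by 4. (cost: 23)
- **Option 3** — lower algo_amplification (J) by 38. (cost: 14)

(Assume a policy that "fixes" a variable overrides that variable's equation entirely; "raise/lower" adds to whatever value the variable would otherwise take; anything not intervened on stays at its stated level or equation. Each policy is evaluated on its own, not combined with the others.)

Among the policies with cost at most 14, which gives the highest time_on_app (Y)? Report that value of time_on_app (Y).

Option 1 (V := 145):
  J = 109
  A = 60 − 4·109 = -376
  V = 145
  Y = 240 + 109 − 3·145 = -86
Option 3 (J − 38):
  J = 109 − 38 = 71
  A = 60 − 4·71 = -224
  V = 138 + 2·71 + 4·(-224) = -616
  Y = 240 + 71 − 3·(-616) = 2159
Comparing — Option 1: Y=-86, Option 3: Y=2159. Highest is 2159 (Option 3).

2159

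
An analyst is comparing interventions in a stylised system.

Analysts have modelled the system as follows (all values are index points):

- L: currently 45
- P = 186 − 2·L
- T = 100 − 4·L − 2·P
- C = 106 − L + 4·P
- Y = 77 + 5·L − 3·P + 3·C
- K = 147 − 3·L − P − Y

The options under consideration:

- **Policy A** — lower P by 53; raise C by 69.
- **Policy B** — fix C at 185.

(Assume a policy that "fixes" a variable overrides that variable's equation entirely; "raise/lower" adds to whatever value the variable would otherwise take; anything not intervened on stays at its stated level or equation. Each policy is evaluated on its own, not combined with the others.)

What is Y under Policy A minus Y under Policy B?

Policy A (P − 53, C + 69):
  L = 45
  P = 186 − 2·45 (−53 from intervention) = 43
  C = 106 − 45 + 4·43 (+69 from intervention) = 302
  Y = 77 + 5·45 − 3·43 + 3·302 = 1079
Policy B (C := 185):
  L = 45
  P = 186 − 2·45 = 96
  C = 185
  Y = 77 + 5·45 − 3·96 + 3·185 = 569
Y: 1079 − 569 = 510

510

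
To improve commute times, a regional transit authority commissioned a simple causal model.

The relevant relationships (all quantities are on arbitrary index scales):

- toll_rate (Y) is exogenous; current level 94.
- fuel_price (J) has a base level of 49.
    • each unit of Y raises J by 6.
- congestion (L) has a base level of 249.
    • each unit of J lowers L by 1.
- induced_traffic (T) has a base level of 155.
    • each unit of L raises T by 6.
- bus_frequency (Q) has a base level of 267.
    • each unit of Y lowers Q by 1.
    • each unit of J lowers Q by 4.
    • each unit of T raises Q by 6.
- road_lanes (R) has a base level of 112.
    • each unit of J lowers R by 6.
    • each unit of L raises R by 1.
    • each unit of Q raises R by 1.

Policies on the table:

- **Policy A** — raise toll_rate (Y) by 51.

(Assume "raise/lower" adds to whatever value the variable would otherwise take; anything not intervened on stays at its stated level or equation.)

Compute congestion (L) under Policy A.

Policy A (Y + 51):
  Y = 94 + 51 = 145
  J = 49 + 6·145 = 919
  L = 249 − 919 = -670

-670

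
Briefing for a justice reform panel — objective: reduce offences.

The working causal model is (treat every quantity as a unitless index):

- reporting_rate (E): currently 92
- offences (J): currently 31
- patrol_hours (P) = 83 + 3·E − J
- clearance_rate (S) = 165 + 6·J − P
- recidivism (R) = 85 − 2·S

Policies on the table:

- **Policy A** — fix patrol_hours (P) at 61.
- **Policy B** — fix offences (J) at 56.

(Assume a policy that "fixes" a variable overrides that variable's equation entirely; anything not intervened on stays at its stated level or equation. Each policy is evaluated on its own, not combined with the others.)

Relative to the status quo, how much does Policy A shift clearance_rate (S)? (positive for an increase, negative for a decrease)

Baseline:
  E = 92
  J = 31
  P = 83 + 3·92 − 31 = 328
  S = 165 + 6·31 − 328 = 23
Policy A (P := 61):
  E = 92
  J = 31
  P = 61
  S = 165 + 6·31 − 61 = 290
Change in S: 290 − 23 = 267

267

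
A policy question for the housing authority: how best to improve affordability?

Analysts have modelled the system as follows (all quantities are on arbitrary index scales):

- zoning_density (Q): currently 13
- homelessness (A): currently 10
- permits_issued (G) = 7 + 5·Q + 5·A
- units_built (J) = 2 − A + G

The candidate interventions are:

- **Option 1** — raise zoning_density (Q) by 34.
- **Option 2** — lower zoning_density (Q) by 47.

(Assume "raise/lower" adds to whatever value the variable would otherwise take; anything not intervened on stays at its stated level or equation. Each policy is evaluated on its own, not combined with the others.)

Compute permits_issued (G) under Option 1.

292

Option 1 (Q + 34):
  Q = 13 + 34 = 47
  A = 10
  G = 7 + 5·47 + 5·10 = 292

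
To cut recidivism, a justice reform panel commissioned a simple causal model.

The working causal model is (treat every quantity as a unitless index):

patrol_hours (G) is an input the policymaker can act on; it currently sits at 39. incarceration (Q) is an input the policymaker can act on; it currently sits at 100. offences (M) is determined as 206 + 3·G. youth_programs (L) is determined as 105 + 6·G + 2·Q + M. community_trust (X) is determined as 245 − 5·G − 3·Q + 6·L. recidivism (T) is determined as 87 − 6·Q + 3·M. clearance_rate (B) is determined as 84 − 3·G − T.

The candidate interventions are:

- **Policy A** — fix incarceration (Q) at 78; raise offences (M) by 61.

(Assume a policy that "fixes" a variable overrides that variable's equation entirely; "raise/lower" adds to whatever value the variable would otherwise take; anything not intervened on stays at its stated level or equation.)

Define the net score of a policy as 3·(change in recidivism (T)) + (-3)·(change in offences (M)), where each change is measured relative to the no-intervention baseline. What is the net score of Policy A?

762

Baseline:
  G = 39
  Q = 100
  M = 206 + 3·39 = 323
  T = 87 − 6·100 + 3·323 = 456
Policy A (Q := 78, M + 61):
  G = 39
  Q = 78
  M = 206 + 3·39 (+61 from intervention) = 384
  T = 87 − 6·78 + 3·384 = 771
ΔT = 771 − 456 = 315; ΔM = 384 − 323 = 61
Score = 3·315 + (-3)·61 = 762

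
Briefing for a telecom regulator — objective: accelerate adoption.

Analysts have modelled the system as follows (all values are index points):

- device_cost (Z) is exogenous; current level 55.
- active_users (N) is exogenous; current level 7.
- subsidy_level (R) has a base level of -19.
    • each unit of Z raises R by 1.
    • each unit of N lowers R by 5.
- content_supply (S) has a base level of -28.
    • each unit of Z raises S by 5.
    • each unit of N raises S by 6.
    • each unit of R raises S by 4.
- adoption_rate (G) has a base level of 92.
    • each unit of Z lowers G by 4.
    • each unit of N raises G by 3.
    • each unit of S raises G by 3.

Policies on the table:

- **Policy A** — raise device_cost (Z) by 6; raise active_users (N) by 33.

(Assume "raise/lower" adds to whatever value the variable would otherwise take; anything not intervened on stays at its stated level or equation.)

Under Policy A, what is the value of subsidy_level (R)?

Policy A (Z + 6, N + 33):
  Z = 55 + 6 = 61
  N = 7 + 33 = 40
  R = -19 + 61 − 5·40 = -158

-158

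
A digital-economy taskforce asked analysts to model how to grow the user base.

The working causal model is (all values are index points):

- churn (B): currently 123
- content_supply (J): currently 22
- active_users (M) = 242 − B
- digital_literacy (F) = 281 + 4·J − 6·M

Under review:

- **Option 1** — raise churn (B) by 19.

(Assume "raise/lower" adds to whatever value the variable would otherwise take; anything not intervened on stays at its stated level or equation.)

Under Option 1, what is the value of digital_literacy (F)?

Option 1 (B + 19):
  B = 123 + 19 = 142
  J = 22
  M = 242 − 142 = 100
  F = 281 + 4·22 − 6·100 = -231

-231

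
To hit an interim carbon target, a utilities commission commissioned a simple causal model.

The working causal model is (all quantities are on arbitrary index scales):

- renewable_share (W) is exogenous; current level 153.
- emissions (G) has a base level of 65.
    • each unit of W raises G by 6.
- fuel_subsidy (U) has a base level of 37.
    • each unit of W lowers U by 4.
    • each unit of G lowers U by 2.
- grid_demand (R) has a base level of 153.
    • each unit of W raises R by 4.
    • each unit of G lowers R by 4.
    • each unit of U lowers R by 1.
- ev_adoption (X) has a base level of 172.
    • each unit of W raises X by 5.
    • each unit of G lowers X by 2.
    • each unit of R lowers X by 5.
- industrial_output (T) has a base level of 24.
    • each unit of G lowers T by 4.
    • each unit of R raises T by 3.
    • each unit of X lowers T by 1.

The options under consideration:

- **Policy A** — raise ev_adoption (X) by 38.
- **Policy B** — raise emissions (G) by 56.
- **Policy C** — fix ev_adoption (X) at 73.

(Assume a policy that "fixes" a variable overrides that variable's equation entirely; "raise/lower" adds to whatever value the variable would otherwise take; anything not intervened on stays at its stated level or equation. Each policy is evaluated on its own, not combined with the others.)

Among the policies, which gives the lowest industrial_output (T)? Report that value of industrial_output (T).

-8895

Policy A (X + 38):
  W = 153
  G = 65 + 6·153 = 983
  U = 37 − 4·153 − 2·983 = -2541
  R = 153 + 4·153 − 4·983 − (-2541) = -626
  X = 172 + 5·153 − 2·983 − 5·(-626) (+38 from intervention) = 2139
  T = 24 − 4·983 + 3·(-626) − 2139 = -7925
Policy B (G + 56):
  W = 153
  G = 65 + 6·153 (+56 from intervention) = 1039
  U = 37 − 4·153 − 2·1039 = -2653
  R = 153 + 4·153 − 4·1039 − (-2653) = -738
  X = 172 + 5·153 − 2·1039 − 5·(-738) = 2549
  T = 24 − 4·1039 + 3·(-738) − 2549 = -8895
Policy C (X := 73):
  W = 153
  G = 65 + 6·153 = 983
  U = 37 − 4·153 − 2·983 = -2541
  R = 153 + 4·153 − 4·983 − (-2541) = -626
  X = 73
  T = 24 − 4·983 + 3·(-626) − 73 = -5859
Comparing — Policy A: T=-7925, Policy B: T=-8895, Policy C: T=-5859. Lowest is -8895 (Policy B).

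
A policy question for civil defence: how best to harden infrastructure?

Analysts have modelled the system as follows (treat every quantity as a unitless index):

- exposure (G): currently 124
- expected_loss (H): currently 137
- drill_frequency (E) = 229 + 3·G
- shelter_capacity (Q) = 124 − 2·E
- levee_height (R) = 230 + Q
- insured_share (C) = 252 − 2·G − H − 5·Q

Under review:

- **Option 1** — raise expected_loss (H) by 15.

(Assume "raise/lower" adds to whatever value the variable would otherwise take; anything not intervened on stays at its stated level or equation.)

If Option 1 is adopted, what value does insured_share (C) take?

Option 1 (H + 15):
  G = 124
  H = 137 + 15 = 152
  E = 229 + 3·124 = 601
  Q = 124 − 2·601 = -1078
  C = 252 − 2·124 − 152 − 5·(-1078) = 5242

5242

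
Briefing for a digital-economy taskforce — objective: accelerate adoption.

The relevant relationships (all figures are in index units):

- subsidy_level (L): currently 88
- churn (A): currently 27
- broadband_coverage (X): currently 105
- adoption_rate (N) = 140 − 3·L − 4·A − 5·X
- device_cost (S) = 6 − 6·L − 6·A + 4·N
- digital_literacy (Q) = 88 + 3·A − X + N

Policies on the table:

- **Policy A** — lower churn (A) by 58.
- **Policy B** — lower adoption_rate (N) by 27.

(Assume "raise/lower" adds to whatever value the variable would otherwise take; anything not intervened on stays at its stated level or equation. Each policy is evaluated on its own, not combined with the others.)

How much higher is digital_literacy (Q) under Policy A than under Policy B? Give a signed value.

Policy A (A − 58):
  L = 88
  A = 27 − 58 = -31
  X = 105
  N = 140 − 3·88 − 4·(-31) − 5·105 = -525
  Q = 88 + 3·(-31) − 105 + (-525) = -635
Policy B (N − 27):
  L = 88
  A = 27
  X = 105
  N = 140 − 3·88 − 4·27 − 5·105 (−27 from intervention) = -784
  Q = 88 + 3·27 − 105 + (-784) = -720
Q: -635 − (-720) = 85

85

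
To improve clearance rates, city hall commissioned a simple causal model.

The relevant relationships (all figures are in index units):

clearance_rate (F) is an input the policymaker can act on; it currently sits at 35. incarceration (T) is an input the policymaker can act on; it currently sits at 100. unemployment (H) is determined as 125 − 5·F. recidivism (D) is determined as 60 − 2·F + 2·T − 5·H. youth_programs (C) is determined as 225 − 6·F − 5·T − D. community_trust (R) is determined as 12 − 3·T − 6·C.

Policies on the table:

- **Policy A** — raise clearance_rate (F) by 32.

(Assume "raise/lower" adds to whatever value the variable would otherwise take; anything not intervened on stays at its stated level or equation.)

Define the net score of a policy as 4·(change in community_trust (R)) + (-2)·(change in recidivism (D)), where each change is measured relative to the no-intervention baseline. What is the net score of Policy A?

Baseline:
  F = 35
  T = 100
  H = 125 − 5·35 = -50
  D = 60 − 2·35 + 2·100 − 5·(-50) = 440
  C = 225 − 6·35 − 5·100 − 440 = -925
  R = 12 − 3·100 − 6·(-925) = 5262
Policy A (F + 32):
  F = 35 + 32 = 67
  T = 100
  H = 125 − 5·67 = -210
  D = 60 − 2·67 + 2·100 − 5·(-210) = 1176
  C = 225 − 6·67 − 5·100 − 1176 = -1853
  R = 12 − 3·100 − 6·(-1853) = 10830
ΔR = 10830 − 5262 = 5568; ΔD = 1176 − 440 = 736
Score = 4·5568 + (-2)·736 = 20800

20800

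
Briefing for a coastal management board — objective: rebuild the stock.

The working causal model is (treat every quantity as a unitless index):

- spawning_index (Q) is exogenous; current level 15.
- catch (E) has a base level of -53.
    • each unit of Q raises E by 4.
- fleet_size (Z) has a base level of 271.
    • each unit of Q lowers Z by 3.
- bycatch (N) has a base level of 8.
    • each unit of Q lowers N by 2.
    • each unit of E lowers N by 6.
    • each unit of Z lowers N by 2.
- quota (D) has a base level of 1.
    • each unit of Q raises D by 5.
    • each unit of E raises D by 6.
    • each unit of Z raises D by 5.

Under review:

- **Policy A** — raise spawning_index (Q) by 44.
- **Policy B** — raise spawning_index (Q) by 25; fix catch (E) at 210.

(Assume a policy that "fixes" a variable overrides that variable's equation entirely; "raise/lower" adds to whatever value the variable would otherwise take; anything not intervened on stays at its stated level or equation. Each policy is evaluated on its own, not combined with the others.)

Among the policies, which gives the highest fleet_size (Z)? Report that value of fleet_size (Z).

151

Policy A (Q + 44):
  Q = 15 + 44 = 59
  Z = 271 − 3·59 = 94
Policy B (Q + 25, E := 210):
  Q = 15 + 25 = 40
  Z = 271 − 3·40 = 151
Comparing — Policy A: Z=94, Policy B: Z=151. Highest is 151 (Policy B).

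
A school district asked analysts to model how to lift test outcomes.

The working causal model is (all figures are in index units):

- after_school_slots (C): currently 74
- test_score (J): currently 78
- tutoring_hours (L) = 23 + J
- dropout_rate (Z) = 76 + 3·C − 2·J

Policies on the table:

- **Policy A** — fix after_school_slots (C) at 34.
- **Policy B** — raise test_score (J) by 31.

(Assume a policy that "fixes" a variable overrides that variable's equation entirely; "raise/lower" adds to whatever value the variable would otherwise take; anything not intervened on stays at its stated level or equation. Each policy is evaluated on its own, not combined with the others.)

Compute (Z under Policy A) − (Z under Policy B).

-58

Policy A (C := 34):
  C = 34
  J = 78
  Z = 76 + 3·34 − 2·78 = 22
Policy B (J + 31):
  C = 74
  J = 78 + 31 = 109
  Z = 76 + 3·74 − 2·109 = 80
Z: 22 − 80 = -58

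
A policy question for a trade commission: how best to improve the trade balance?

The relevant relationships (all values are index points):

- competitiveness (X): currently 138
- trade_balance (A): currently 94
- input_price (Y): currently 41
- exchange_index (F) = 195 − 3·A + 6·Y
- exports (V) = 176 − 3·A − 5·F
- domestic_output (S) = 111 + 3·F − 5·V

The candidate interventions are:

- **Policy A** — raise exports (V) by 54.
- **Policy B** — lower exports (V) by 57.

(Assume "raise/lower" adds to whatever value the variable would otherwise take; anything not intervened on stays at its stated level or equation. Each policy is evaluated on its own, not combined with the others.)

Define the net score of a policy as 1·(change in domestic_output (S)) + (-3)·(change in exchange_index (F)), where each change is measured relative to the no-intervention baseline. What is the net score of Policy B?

285

Baseline:
  A = 94
  Y = 41
  F = 195 − 3·94 + 6·41 = 159
  V = 176 − 3·94 − 5·159 = -901
  S = 111 + 3·159 − 5·(-901) = 5093
Policy B (V − 57):
  A = 94
  Y = 41
  F = 195 − 3·94 + 6·41 = 159
  V = 176 − 3·94 − 5·159 (−57 from intervention) = -958
  S = 111 + 3·159 − 5·(-958) = 5378
ΔS = 5378 − 5093 = 285; ΔF = 159 − 159 = 0
Score = 1·285 + (-3)·0 = 285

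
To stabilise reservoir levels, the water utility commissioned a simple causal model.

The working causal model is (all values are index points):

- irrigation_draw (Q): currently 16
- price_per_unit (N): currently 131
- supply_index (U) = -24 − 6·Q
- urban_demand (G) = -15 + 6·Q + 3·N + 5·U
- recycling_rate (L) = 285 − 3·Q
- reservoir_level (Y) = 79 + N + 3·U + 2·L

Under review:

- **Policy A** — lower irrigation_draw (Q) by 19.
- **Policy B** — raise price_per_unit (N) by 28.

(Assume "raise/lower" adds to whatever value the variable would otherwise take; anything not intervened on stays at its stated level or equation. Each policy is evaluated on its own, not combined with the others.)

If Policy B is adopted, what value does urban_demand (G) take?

-42

Policy B (N + 28):
  Q = 16
  N = 131 + 28 = 159
  U = -24 − 6·16 = -120
  G = -15 + 6·16 + 3·159 + 5·(-120) = -42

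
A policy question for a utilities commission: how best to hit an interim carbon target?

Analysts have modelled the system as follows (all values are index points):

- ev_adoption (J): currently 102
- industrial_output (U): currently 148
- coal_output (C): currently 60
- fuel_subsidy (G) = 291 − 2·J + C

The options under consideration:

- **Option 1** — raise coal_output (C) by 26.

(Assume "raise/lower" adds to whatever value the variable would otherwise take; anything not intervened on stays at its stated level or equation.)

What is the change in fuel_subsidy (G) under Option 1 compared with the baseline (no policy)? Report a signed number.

26

Baseline:
  J = 102
  C = 60
  G = 291 − 2·102 + 60 = 147
Option 1 (C + 26):
  J = 102
  C = 60 + 26 = 86
  G = 291 − 2·102 + 86 = 173
Change in G: 173 − 147 = 26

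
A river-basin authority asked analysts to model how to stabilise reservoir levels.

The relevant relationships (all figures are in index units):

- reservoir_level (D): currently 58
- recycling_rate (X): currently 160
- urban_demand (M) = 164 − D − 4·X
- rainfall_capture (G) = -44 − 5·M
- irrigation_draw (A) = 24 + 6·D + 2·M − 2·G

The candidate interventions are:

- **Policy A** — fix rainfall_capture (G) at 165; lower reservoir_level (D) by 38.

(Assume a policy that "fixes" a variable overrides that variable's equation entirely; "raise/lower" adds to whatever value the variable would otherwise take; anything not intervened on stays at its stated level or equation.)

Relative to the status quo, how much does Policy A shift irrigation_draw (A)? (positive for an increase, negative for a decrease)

4770

Baseline:
  D = 58
  X = 160
  M = 164 − 58 − 4·160 = -534
  G = -44 − 5·(-534) = 2626
  A = 24 + 6·58 + 2·(-534) − 2·2626 = -5948
Policy A (G := 165, D − 38):
  D = 58 − 38 = 20
  X = 160
  M = 164 − 20 − 4·160 = -496
  G = 165
  A = 24 + 6·20 + 2·(-496) − 2·165 = -1178
Change in A: -1178 − (-5948) = 4770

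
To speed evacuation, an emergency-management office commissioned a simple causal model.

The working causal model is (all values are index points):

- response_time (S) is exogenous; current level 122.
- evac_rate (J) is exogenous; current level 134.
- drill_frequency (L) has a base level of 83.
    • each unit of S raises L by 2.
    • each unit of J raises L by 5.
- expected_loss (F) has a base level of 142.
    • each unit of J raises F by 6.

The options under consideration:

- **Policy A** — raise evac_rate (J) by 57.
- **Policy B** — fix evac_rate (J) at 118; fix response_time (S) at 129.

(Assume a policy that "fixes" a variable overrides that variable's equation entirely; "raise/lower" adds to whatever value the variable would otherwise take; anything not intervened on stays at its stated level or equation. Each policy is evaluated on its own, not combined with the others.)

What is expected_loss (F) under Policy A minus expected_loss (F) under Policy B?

438

Policy A (J + 57):
  J = 134 + 57 = 191
  F = 142 + 6·191 = 1288
Policy B (J := 118, S := 129):
  J = 118
  F = 142 + 6·118 = 850
F: 1288 − 850 = 438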